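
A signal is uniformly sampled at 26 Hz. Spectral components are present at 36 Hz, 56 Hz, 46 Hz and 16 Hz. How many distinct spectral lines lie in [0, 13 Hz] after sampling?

fs/2 = 13 Hz.
36 Hz mod fs = 10 Hz.
10 Hz ≤ fs/2 = 13 Hz, appears at 10 Hz.
56 Hz mod fs = 4 Hz.
4 Hz ≤ fs/2 = 13 Hz, appears at 4 Hz.
46 Hz mod fs = 20 Hz.
20 Hz > fs/2 = 13 Hz, folds to fs − 20 Hz = 6 Hz.
16 Hz > fs/2 = 13 Hz, folds to fs − 16 Hz = 10 Hz.
Distinct values: {4 Hz, 6 Hz, 10 Hz} → 3.

3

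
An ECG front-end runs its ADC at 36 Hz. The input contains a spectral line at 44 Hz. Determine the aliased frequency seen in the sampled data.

8 Hz

44 Hz mod fs = 8 Hz.
8 Hz ≤ fs/2 = 18 Hz, appears at 8 Hz.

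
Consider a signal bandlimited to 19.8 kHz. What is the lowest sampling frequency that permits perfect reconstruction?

39.6 kHz

Nyquist rate = 2 × 19.8 kHz = 39.6 kHz.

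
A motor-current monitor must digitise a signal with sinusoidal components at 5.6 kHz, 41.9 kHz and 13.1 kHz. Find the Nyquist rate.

83.8 kHz

Highest-frequency component: 41.9 kHz.
Nyquist rate = 2 × 41.9 kHz = 83.8 kHz.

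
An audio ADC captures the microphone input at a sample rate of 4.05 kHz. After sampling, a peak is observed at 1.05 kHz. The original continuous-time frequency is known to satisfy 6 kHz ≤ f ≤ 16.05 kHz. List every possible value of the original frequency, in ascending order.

Frequencies that alias to 1.05 kHz are k·fs ± 1.05 kHz for integer k ≥ 0.
k=0: 1.05 kHz.
k=1: 3 kHz, 5.1 kHz.
k=2: 7.05 kHz, 9.15 kHz.
k=3: 11.1 kHz, 13.2 kHz.
k=4: 15.15 kHz, 17.25 kHz.
k=5: 19.2 kHz, 21.3 kHz.
Within [6 kHz, 16.05 kHz]: 7.05 kHz, 9.15 kHz, 11.1 kHz, 13.2 kHz, 15.15 kHz.

7.05 kHz, 9.15 kHz, 11.1 kHz, 13.2 kHz, 15.15 kHz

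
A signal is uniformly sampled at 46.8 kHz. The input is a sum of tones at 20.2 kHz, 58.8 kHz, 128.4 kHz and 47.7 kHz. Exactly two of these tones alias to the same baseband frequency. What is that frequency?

12 kHz

fs/2 = 23.4 kHz.
20.2 kHz ≤ fs/2 = 23.4 kHz, passes unchanged.
58.8 kHz mod fs = 12 kHz.
12 kHz ≤ fs/2 = 23.4 kHz, appears at 12 kHz.
128.4 kHz mod fs = 34.8 kHz.
34.8 kHz > fs/2 = 23.4 kHz, folds to fs − 34.8 kHz = 12 kHz.
47.7 kHz mod fs = 0.9 kHz.
0.9 kHz ≤ fs/2 = 23.4 kHz, appears at 0.9 kHz.
58.8 kHz and 128.4 kHz both map to 12 kHz.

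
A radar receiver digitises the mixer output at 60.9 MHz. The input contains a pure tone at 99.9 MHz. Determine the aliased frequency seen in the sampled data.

21.9 MHz

99.9 MHz mod fs = 39 MHz.
39 MHz > fs/2 = 30.45 MHz, folds to fs − 39 MHz = 21.9 MHz.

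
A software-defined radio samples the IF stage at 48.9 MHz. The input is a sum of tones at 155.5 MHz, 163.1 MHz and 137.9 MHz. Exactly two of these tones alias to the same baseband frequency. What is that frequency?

8.8 MHz

fs/2 = 24.45 MHz.
155.5 MHz mod fs = 8.8 MHz.
8.8 MHz ≤ fs/2 = 24.45 MHz, appears at 8.8 MHz.
163.1 MHz mod fs = 16.4 MHz.
16.4 MHz ≤ fs/2 = 24.45 MHz, appears at 16.4 MHz.
137.9 MHz mod fs = 40.1 MHz.
40.1 MHz > fs/2 = 24.45 MHz, folds to fs − 40.1 MHz = 8.8 MHz.
137.9 MHz and 155.5 MHz both map to 8.8 MHz.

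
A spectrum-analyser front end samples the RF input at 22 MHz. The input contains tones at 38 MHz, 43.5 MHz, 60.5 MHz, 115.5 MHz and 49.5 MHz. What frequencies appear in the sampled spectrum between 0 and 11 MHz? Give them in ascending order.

fs/2 = 11 MHz.
38 MHz mod fs = 16 MHz.
16 MHz > fs/2 = 11 MHz, folds to fs − 16 MHz = 6 MHz.
43.5 MHz mod fs = 21.5 MHz.
21.5 MHz > fs/2 = 11 MHz, folds to fs − 21.5 MHz = 0.5 MHz.
60.5 MHz mod fs = 16.5 MHz.
16.5 MHz > fs/2 = 11 MHz, folds to fs − 16.5 MHz = 5.5 MHz.
115.5 MHz mod fs = 5.5 MHz.
5.5 MHz ≤ fs/2 = 11 MHz, appears at 5.5 MHz.
49.5 MHz mod fs = 5.5 MHz.
5.5 MHz ≤ fs/2 = 11 MHz, appears at 5.5 MHz.
Distinct values: {0.5 MHz, 5.5 MHz, 6 MHz}.

0.5 MHz, 5.5 MHz, 6 MHz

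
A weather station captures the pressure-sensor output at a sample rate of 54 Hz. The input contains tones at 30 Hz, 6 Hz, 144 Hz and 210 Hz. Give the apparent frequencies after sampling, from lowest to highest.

6 Hz, 18 Hz, 24 Hz

fs/2 = 27 Hz.
30 Hz > fs/2 = 27 Hz, folds to fs − 30 Hz = 24 Hz.
6 Hz ≤ fs/2 = 27 Hz, passes unchanged.
144 Hz mod fs = 36 Hz.
36 Hz > fs/2 = 27 Hz, folds to fs − 36 Hz = 18 Hz.
210 Hz mod fs = 48 Hz.
48 Hz > fs/2 = 27 Hz, folds to fs − 48 Hz = 6 Hz.
Distinct values: {6 Hz, 18 Hz, 24 Hz}.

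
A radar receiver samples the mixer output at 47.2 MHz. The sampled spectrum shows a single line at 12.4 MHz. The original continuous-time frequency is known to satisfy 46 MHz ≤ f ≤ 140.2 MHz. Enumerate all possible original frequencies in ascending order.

59.6 MHz, 82 MHz, 106.8 MHz, 129.2 MHz

Frequencies that alias to 12.4 MHz are k·fs ± 12.4 MHz for integer k ≥ 0.
k=0: 12.4 MHz.
k=1: 34.8 MHz, 59.6 MHz.
k=2: 82 MHz, 106.8 MHz.
k=3: 129.2 MHz, 154 MHz.
k=4: 176.4 MHz, 201.2 MHz.
Within [46 MHz, 140.2 MHz]: 59.6 MHz, 82 MHz, 106.8 MHz, 129.2 MHz.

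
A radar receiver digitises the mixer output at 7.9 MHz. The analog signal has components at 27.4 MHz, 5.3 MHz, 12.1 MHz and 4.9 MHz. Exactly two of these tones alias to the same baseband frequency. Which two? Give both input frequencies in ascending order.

12.1 MHz, 27.4 MHz

fs/2 = 3.95 MHz.
27.4 MHz mod fs = 3.7 MHz.
3.7 MHz ≤ fs/2 = 3.95 MHz, appears at 3.7 MHz.
5.3 MHz > fs/2 = 3.95 MHz, folds to fs − 5.3 MHz = 2.6 MHz.
12.1 MHz mod fs = 4.2 MHz.
4.2 MHz > fs/2 = 3.95 MHz, folds to fs − 4.2 MHz = 3.7 MHz.
4.9 MHz > fs/2 = 3.95 MHz, folds to fs − 4.9 MHz = 3 MHz.
12.1 MHz and 27.4 MHz both map to 3.7 MHz.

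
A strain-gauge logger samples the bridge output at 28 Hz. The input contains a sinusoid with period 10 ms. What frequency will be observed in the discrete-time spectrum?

T = 10 ms → f = 1/T = 100 Hz.
100 Hz mod fs = 16 Hz.
16 Hz > fs/2 = 14 Hz, folds to fs − 16 Hz = 12 Hz.

12 Hz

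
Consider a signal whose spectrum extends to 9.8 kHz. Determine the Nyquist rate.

19.6 kHz

Nyquist rate = 2 × 9.8 kHz = 19.6 kHz.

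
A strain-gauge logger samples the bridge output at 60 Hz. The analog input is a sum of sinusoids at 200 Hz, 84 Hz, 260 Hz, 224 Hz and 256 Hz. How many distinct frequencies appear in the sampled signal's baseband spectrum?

fs/2 = 30 Hz.
200 Hz mod fs = 20 Hz.
20 Hz ≤ fs/2 = 30 Hz, appears at 20 Hz.
84 Hz mod fs = 24 Hz.
24 Hz ≤ fs/2 = 30 Hz, appears at 24 Hz.
260 Hz mod fs = 20 Hz.
20 Hz ≤ fs/2 = 30 Hz, appears at 20 Hz.
224 Hz mod fs = 44 Hz.
44 Hz > fs/2 = 30 Hz, folds to fs − 44 Hz = 16 Hz.
256 Hz mod fs = 16 Hz.
16 Hz ≤ fs/2 = 30 Hz, appears at 16 Hz.
Distinct values: {16 Hz, 20 Hz, 24 Hz} → 3.

3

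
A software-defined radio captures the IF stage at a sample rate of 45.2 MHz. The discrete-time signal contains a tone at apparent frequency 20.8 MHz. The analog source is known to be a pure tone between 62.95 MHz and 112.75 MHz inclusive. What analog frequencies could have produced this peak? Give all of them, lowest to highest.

Frequencies that alias to 20.8 MHz are k·fs ± 20.8 MHz for integer k ≥ 0.
k=0: 20.8 MHz.
k=1: 24.4 MHz, 66 MHz.
k=2: 69.6 MHz, 111.2 MHz.
k=3: 114.8 MHz, 156.4 MHz.
Within [62.95 MHz, 112.75 MHz]: 66 MHz, 69.6 MHz, 111.2 MHz.

66 MHz, 69.6 MHz, 111.2 MHz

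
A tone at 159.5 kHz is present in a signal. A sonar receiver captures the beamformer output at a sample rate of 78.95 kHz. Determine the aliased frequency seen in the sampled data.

1.6 kHz

159.5 kHz mod fs = 1.6 kHz.
1.6 kHz ≤ fs/2 = 39.475 kHz, appears at 1.6 kHz.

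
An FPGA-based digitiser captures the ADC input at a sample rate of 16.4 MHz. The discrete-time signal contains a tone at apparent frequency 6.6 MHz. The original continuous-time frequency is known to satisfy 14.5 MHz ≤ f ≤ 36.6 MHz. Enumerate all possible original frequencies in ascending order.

Frequencies that alias to 6.6 MHz are k·fs ± 6.6 MHz for integer k ≥ 0.
k=0: 6.6 MHz.
k=1: 9.8 MHz, 23 MHz.
k=2: 26.2 MHz, 39.4 MHz.
k=3: 42.6 MHz, 55.8 MHz.
Within [14.5 MHz, 36.6 MHz]: 23 MHz, 26.2 MHz.

23 MHz, 26.2 MHz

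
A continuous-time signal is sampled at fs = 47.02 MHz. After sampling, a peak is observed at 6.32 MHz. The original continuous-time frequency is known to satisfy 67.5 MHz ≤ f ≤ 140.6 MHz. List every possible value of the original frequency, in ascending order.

Frequencies that alias to 6.32 MHz are k·fs ± 6.32 MHz for integer k ≥ 0.
k=0: 6.32 MHz.
k=1: 40.7 MHz, 53.34 MHz.
k=2: 87.72 MHz, 100.36 MHz.
k=3: 134.74 MHz, 147.38 MHz.
k=4: 181.76 MHz, 194.4 MHz.
Within [67.5 MHz, 140.6 MHz]: 87.72 MHz, 100.36 MHz, 134.74 MHz.

87.72 MHz, 100.36 MHz, 134.74 MHz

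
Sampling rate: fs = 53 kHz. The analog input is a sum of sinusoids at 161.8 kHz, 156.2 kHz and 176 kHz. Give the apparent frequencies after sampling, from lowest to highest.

fs/2 = 26.5 kHz.
161.8 kHz mod fs = 2.8 kHz.
2.8 kHz ≤ fs/2 = 26.5 kHz, appears at 2.8 kHz.
156.2 kHz mod fs = 50.2 kHz.
50.2 kHz > fs/2 = 26.5 kHz, folds to fs − 50.2 kHz = 2.8 kHz.
176 kHz mod fs = 17 kHz.
17 kHz ≤ fs/2 = 26.5 kHz, appears at 17 kHz.
Distinct values: {2.8 kHz, 17 kHz}.

2.8 kHz, 17 kHz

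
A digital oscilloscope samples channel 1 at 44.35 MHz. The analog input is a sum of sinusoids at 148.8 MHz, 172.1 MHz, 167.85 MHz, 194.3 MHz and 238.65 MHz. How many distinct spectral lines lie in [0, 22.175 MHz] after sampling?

4

fs/2 = 22.175 MHz.
148.8 MHz mod fs = 15.75 MHz.
15.75 MHz ≤ fs/2 = 22.175 MHz, appears at 15.75 MHz.
172.1 MHz mod fs = 39.05 MHz.
39.05 MHz > fs/2 = 22.175 MHz, folds to fs − 39.05 MHz = 5.3 MHz.
167.85 MHz mod fs = 34.8 MHz.
34.8 MHz > fs/2 = 22.175 MHz, folds to fs − 34.8 MHz = 9.55 MHz.
194.3 MHz mod fs = 16.9 MHz.
16.9 MHz ≤ fs/2 = 22.175 MHz, appears at 16.9 MHz.
238.65 MHz mod fs = 16.9 MHz.
16.9 MHz ≤ fs/2 = 22.175 MHz, appears at 16.9 MHz.
Distinct values: {5.3 MHz, 9.55 MHz, 15.75 MHz, 16.9 MHz} → 4.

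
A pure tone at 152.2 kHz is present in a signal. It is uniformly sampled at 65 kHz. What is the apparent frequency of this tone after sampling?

152.2 kHz mod fs = 22.2 kHz.
22.2 kHz ≤ fs/2 = 32.5 kHz, appears at 22.2 kHz.

22.2 kHz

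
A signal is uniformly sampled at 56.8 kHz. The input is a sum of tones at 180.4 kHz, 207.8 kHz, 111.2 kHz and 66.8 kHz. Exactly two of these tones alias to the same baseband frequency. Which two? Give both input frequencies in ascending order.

66.8 kHz, 180.4 kHz

fs/2 = 28.4 kHz.
180.4 kHz mod fs = 10 kHz.
10 kHz ≤ fs/2 = 28.4 kHz, appears at 10 kHz.
207.8 kHz mod fs = 37.4 kHz.
37.4 kHz > fs/2 = 28.4 kHz, folds to fs − 37.4 kHz = 19.4 kHz.
111.2 kHz mod fs = 54.4 kHz.
54.4 kHz > fs/2 = 28.4 kHz, folds to fs − 54.4 kHz = 2.4 kHz.
66.8 kHz mod fs = 10 kHz.
10 kHz ≤ fs/2 = 28.4 kHz, appears at 10 kHz.
66.8 kHz and 180.4 kHz both map to 10 kHz.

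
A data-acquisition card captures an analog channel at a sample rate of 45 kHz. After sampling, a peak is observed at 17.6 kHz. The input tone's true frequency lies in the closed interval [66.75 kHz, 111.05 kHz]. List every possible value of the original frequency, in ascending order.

Frequencies that alias to 17.6 kHz are k·fs ± 17.6 kHz for integer k ≥ 0.
k=0: 17.6 kHz.
k=1: 27.4 kHz, 62.6 kHz.
k=2: 72.4 kHz, 107.6 kHz.
k=3: 117.4 kHz, 152.6 kHz.
Within [66.75 kHz, 111.05 kHz]: 72.4 kHz, 107.6 kHz.

72.4 kHz, 107.6 kHz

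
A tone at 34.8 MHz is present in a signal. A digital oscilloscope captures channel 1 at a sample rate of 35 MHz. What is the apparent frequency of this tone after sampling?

0.2 MHz

34.8 MHz > fs/2 = 17.5 MHz, folds to fs − 34.8 MHz = 0.2 MHz.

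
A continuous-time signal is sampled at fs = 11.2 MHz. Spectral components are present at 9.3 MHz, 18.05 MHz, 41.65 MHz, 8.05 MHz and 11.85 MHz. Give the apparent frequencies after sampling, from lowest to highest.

fs/2 = 5.6 MHz.
9.3 MHz > fs/2 = 5.6 MHz, folds to fs − 9.3 MHz = 1.9 MHz.
18.05 MHz mod fs = 6.85 MHz.
6.85 MHz > fs/2 = 5.6 MHz, folds to fs − 6.85 MHz = 4.35 MHz.
41.65 MHz mod fs = 8.05 MHz.
8.05 MHz > fs/2 = 5.6 MHz, folds to fs − 8.05 MHz = 3.15 MHz.
8.05 MHz > fs/2 = 5.6 MHz, folds to fs − 8.05 MHz = 3.15 MHz.
11.85 MHz mod fs = 0.65 MHz.
0.65 MHz ≤ fs/2 = 5.6 MHz, appears at 0.65 MHz.
Distinct values: {0.65 MHz, 1.9 MHz, 3.15 MHz, 4.35 MHz}.

0.65 MHz, 1.9 MHz, 3.15 MHz, 4.35 MHz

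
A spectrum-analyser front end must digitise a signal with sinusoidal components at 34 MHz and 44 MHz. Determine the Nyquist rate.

88 MHz

Highest-frequency component: 44 MHz.
Nyquist rate = 2 × 44 MHz = 88 MHz.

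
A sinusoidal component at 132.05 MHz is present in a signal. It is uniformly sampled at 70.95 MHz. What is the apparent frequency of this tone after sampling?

132.05 MHz mod fs = 61.1 MHz.
61.1 MHz > fs/2 = 35.475 MHz, folds to fs − 61.1 MHz = 9.85 MHz.

9.85 MHz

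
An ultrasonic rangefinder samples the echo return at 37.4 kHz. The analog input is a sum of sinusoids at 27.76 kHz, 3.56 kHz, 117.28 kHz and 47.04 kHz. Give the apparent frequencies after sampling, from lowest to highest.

3.56 kHz, 5.08 kHz, 9.64 kHz

fs/2 = 18.7 kHz.
27.76 kHz > fs/2 = 18.7 kHz, folds to fs − 27.76 kHz = 9.64 kHz.
3.56 kHz ≤ fs/2 = 18.7 kHz, passes unchanged.
117.28 kHz mod fs = 5.08 kHz.
5.08 kHz ≤ fs/2 = 18.7 kHz, appears at 5.08 kHz.
47.04 kHz mod fs = 9.64 kHz.
9.64 kHz ≤ fs/2 = 18.7 kHz, appears at 9.64 kHz.
Distinct values: {3.56 kHz, 5.08 kHz, 9.64 kHz}.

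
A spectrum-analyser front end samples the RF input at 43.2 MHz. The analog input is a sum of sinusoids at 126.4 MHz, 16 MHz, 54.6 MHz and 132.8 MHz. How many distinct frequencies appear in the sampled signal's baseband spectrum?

fs/2 = 21.6 MHz.
126.4 MHz mod fs = 40 MHz.
40 MHz > fs/2 = 21.6 MHz, folds to fs − 40 MHz = 3.2 MHz.
16 MHz ≤ fs/2 = 21.6 MHz, passes unchanged.
54.6 MHz mod fs = 11.4 MHz.
11.4 MHz ≤ fs/2 = 21.6 MHz, appears at 11.4 MHz.
132.8 MHz mod fs = 3.2 MHz.
3.2 MHz ≤ fs/2 = 21.6 MHz, appears at 3.2 MHz.
Distinct values: {3.2 MHz, 11.4 MHz, 16 MHz} → 3.

3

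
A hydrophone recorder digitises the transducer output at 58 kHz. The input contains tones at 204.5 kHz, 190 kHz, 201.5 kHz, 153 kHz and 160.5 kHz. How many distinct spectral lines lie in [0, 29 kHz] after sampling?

4

fs/2 = 29 kHz.
204.5 kHz mod fs = 30.5 kHz.
30.5 kHz > fs/2 = 29 kHz, folds to fs − 30.5 kHz = 27.5 kHz.
190 kHz mod fs = 16 kHz.
16 kHz ≤ fs/2 = 29 kHz, appears at 16 kHz.
201.5 kHz mod fs = 27.5 kHz.
27.5 kHz ≤ fs/2 = 29 kHz, appears at 27.5 kHz.
153 kHz mod fs = 37 kHz.
37 kHz > fs/2 = 29 kHz, folds to fs − 37 kHz = 21 kHz.
160.5 kHz mod fs = 44.5 kHz.
44.5 kHz > fs/2 = 29 kHz, folds to fs − 44.5 kHz = 13.5 kHz.
Distinct values: {13.5 kHz, 16 kHz, 21 kHz, 27.5 kHz} → 4.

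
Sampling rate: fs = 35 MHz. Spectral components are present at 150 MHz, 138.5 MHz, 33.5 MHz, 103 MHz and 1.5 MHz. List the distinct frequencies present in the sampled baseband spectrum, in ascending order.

1.5 MHz, 2 MHz, 10 MHz

fs/2 = 17.5 MHz.
150 MHz mod fs = 10 MHz.
10 MHz ≤ fs/2 = 17.5 MHz, appears at 10 MHz.
138.5 MHz mod fs = 33.5 MHz.
33.5 MHz > fs/2 = 17.5 MHz, folds to fs − 33.5 MHz = 1.5 MHz.
33.5 MHz > fs/2 = 17.5 MHz, folds to fs − 33.5 MHz = 1.5 MHz.
103 MHz mod fs = 33 MHz.
33 MHz > fs/2 = 17.5 MHz, folds to fs − 33 MHz = 2 MHz.
1.5 MHz ≤ fs/2 = 17.5 MHz, passes unchanged.
Distinct values: {1.5 MHz, 2 MHz, 10 MHz}.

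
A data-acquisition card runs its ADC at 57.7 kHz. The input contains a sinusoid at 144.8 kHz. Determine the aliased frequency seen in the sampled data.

28.3 kHz

144.8 kHz mod fs = 29.4 kHz.
29.4 kHz > fs/2 = 28.85 kHz, folds to fs − 29.4 kHz = 28.3 kHz.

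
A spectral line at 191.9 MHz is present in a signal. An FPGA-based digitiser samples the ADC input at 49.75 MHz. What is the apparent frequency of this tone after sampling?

7.1 MHz

191.9 MHz mod fs = 42.65 MHz.
42.65 MHz > fs/2 = 24.875 MHz, folds to fs − 42.65 MHz = 7.1 MHz.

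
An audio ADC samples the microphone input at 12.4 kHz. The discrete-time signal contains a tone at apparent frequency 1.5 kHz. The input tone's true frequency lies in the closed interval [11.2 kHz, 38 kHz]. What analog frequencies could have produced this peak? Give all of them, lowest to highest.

Frequencies that alias to 1.5 kHz are k·fs ± 1.5 kHz for integer k ≥ 0.
k=0: 1.5 kHz.
k=1: 10.9 kHz, 13.9 kHz.
k=2: 23.3 kHz, 26.3 kHz.
k=3: 35.7 kHz, 38.7 kHz.
k=4: 48.1 kHz, 51.1 kHz.
Within [11.2 kHz, 38 kHz]: 13.9 kHz, 23.3 kHz, 26.3 kHz, 35.7 kHz.

13.9 kHz, 23.3 kHz, 26.3 kHz, 35.7 kHz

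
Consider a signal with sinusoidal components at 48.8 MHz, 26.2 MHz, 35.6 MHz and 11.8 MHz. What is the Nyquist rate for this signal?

Highest-frequency component: 48.8 MHz.
Nyquist rate = 2 × 48.8 MHz = 97.6 MHz.

97.6 MHz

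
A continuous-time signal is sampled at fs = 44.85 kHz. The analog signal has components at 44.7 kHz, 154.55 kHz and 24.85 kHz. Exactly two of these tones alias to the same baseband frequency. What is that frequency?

20 kHz

fs/2 = 22.425 kHz.
44.7 kHz > fs/2 = 22.425 kHz, folds to fs − 44.7 kHz = 0.15 kHz.
154.55 kHz mod fs = 20 kHz.
20 kHz ≤ fs/2 = 22.425 kHz, appears at 20 kHz.
24.85 kHz > fs/2 = 22.425 kHz, folds to fs − 24.85 kHz = 20 kHz.
24.85 kHz and 154.55 kHz both map to 20 kHz.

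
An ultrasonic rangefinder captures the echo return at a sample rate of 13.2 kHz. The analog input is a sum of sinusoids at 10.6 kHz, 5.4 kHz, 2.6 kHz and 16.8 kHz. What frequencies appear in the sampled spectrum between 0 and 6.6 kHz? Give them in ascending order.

2.6 kHz, 3.6 kHz, 5.4 kHz

fs/2 = 6.6 kHz.
10.6 kHz > fs/2 = 6.6 kHz, folds to fs − 10.6 kHz = 2.6 kHz.
5.4 kHz ≤ fs/2 = 6.6 kHz, passes unchanged.
2.6 kHz ≤ fs/2 = 6.6 kHz, passes unchanged.
16.8 kHz mod fs = 3.6 kHz.
3.6 kHz ≤ fs/2 = 6.6 kHz, appears at 3.6 kHz.
Distinct values: {2.6 kHz, 3.6 kHz, 5.4 kHz}.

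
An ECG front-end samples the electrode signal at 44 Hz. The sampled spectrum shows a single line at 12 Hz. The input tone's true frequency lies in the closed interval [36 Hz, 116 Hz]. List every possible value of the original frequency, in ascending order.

56 Hz, 76 Hz, 100 Hz

Frequencies that alias to 12 Hz are k·fs ± 12 Hz for integer k ≥ 0.
k=0: 12 Hz.
k=1: 32 Hz, 56 Hz.
k=2: 76 Hz, 100 Hz.
k=3: 120 Hz, 144 Hz.
Within [36 Hz, 116 Hz]: 56 Hz, 76 Hz, 100 Hz.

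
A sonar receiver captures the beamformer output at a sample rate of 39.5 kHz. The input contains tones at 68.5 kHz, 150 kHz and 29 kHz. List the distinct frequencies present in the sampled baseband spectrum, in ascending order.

8 kHz, 10.5 kHz

fs/2 = 19.75 kHz.
68.5 kHz mod fs = 29 kHz.
29 kHz > fs/2 = 19.75 kHz, folds to fs − 29 kHz = 10.5 kHz.
150 kHz mod fs = 31.5 kHz.
31.5 kHz > fs/2 = 19.75 kHz, folds to fs − 31.5 kHz = 8 kHz.
29 kHz > fs/2 = 19.75 kHz, folds to fs − 29 kHz = 10.5 kHz.
Distinct values: {8 kHz, 10.5 kHz}.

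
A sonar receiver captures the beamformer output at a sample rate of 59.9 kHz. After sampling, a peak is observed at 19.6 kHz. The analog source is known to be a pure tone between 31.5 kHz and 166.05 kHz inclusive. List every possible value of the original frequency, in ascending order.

40.3 kHz, 79.5 kHz, 100.2 kHz, 139.4 kHz, 160.1 kHz

Frequencies that alias to 19.6 kHz are k·fs ± 19.6 kHz for integer k ≥ 0.
k=0: 19.6 kHz.
k=1: 40.3 kHz, 79.5 kHz.
k=2: 100.2 kHz, 139.4 kHz.
k=3: 160.1 kHz, 199.3 kHz.
k=4: 220 kHz, 259.2 kHz.
Within [31.5 kHz, 166.05 kHz]: 40.3 kHz, 79.5 kHz, 100.2 kHz, 139.4 kHz, 160.1 kHz.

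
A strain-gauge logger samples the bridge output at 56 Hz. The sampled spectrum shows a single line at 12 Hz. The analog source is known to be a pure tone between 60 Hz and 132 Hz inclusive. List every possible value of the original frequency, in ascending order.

68 Hz, 100 Hz, 124 Hz

Frequencies that alias to 12 Hz are k·fs ± 12 Hz for integer k ≥ 0.
k=0: 12 Hz.
k=1: 44 Hz, 68 Hz.
k=2: 100 Hz, 124 Hz.
k=3: 156 Hz, 180 Hz.
Within [60 Hz, 132 Hz]: 68 Hz, 100 Hz, 124 Hz.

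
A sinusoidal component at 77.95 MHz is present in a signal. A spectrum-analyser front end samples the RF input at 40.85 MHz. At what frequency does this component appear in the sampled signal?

3.75 MHz

77.95 MHz mod fs = 37.1 MHz.
37.1 MHz > fs/2 = 20.425 MHz, folds to fs − 37.1 MHz = 3.75 MHz.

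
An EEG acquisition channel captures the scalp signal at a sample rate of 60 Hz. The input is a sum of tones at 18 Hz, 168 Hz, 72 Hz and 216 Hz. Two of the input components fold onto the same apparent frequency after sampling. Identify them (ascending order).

fs/2 = 30 Hz.
18 Hz ≤ fs/2 = 30 Hz, passes unchanged.
168 Hz mod fs = 48 Hz.
48 Hz > fs/2 = 30 Hz, folds to fs − 48 Hz = 12 Hz.
72 Hz mod fs = 12 Hz.
12 Hz ≤ fs/2 = 30 Hz, appears at 12 Hz.
216 Hz mod fs = 36 Hz.
36 Hz > fs/2 = 30 Hz, folds to fs − 36 Hz = 24 Hz.
72 Hz and 168 Hz both map to 12 Hz.

72 Hz, 168 Hz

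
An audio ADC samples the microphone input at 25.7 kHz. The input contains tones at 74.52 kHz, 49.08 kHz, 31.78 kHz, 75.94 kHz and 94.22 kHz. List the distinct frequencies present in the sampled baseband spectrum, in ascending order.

1.16 kHz, 2.32 kHz, 2.58 kHz, 6.08 kHz, 8.58 kHz

fs/2 = 12.85 kHz.
74.52 kHz mod fs = 23.12 kHz.
23.12 kHz > fs/2 = 12.85 kHz, folds to fs − 23.12 kHz = 2.58 kHz.
49.08 kHz mod fs = 23.38 kHz.
23.38 kHz > fs/2 = 12.85 kHz, folds to fs − 23.38 kHz = 2.32 kHz.
31.78 kHz mod fs = 6.08 kHz.
6.08 kHz ≤ fs/2 = 12.85 kHz, appears at 6.08 kHz.
75.94 kHz mod fs = 24.54 kHz.
24.54 kHz > fs/2 = 12.85 kHz, folds to fs − 24.54 kHz = 1.16 kHz.
94.22 kHz mod fs = 17.12 kHz.
17.12 kHz > fs/2 = 12.85 kHz, folds to fs − 17.12 kHz = 8.58 kHz.
Distinct values: {1.16 kHz, 2.32 kHz, 2.58 kHz, 6.08 kHz, 8.58 kHz}.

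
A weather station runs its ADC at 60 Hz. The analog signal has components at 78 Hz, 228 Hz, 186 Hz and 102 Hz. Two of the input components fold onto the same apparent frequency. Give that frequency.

18 Hz

fs/2 = 30 Hz.
78 Hz mod fs = 18 Hz.
18 Hz ≤ fs/2 = 30 Hz, appears at 18 Hz.
228 Hz mod fs = 48 Hz.
48 Hz > fs/2 = 30 Hz, folds to fs − 48 Hz = 12 Hz.
186 Hz mod fs = 6 Hz.
6 Hz ≤ fs/2 = 30 Hz, appears at 6 Hz.
102 Hz mod fs = 42 Hz.
42 Hz > fs/2 = 30 Hz, folds to fs − 42 Hz = 18 Hz.
78 Hz and 102 Hz both map to 18 Hz.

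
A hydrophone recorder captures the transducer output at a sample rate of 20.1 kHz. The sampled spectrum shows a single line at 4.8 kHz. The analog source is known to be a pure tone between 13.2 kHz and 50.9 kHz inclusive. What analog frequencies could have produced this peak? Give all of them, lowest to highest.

15.3 kHz, 24.9 kHz, 35.4 kHz, 45 kHz

Frequencies that alias to 4.8 kHz are k·fs ± 4.8 kHz for integer k ≥ 0.
k=0: 4.8 kHz.
k=1: 15.3 kHz, 24.9 kHz.
k=2: 35.4 kHz, 45 kHz.
k=3: 55.5 kHz, 65.1 kHz.
Within [13.2 kHz, 50.9 kHz]: 15.3 kHz, 24.9 kHz, 35.4 kHz, 45 kHz.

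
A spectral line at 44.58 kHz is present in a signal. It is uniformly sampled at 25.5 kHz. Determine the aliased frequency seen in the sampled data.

44.58 kHz mod fs = 19.08 kHz.
19.08 kHz > fs/2 = 12.75 kHz, folds to fs − 19.08 kHz = 6.42 kHz.

6.42 kHz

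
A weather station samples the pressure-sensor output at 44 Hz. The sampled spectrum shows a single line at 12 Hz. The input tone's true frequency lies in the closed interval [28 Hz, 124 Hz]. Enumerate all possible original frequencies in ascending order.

Frequencies that alias to 12 Hz are k·fs ± 12 Hz for integer k ≥ 0.
k=0: 12 Hz.
k=1: 32 Hz, 56 Hz.
k=2: 76 Hz, 100 Hz.
k=3: 120 Hz, 144 Hz.
k=4: 164 Hz, 188 Hz.
Within [28 Hz, 124 Hz]: 32 Hz, 56 Hz, 76 Hz, 100 Hz, 120 Hz.

32 Hz, 56 Hz, 76 Hz, 100 Hz, 120 Hz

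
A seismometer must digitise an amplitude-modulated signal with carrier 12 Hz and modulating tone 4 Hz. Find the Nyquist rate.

AM sidebands sit at fc ± fm = 8 Hz and 16 Hz.
Highest-frequency component: 16 Hz.
Nyquist rate = 2 × 16 Hz = 32 Hz.

32 Hz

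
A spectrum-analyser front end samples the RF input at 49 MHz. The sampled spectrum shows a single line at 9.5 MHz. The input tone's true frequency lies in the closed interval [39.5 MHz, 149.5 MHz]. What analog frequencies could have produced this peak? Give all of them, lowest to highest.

39.5 MHz, 58.5 MHz, 88.5 MHz, 107.5 MHz, 137.5 MHz

Frequencies that alias to 9.5 MHz are k·fs ± 9.5 MHz for integer k ≥ 0.
k=0: 9.5 MHz.
k=1: 39.5 MHz, 58.5 MHz.
k=2: 88.5 MHz, 107.5 MHz.
k=3: 137.5 MHz, 156.5 MHz.
k=4: 186.5 MHz, 205.5 MHz.
Within [39.5 MHz, 149.5 MHz]: 39.5 MHz, 58.5 MHz, 88.5 MHz, 107.5 MHz, 137.5 MHz.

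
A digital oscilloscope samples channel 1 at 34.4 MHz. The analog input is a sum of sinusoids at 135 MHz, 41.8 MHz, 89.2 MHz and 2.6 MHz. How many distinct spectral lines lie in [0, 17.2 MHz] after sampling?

fs/2 = 17.2 MHz.
135 MHz mod fs = 31.8 MHz.
31.8 MHz > fs/2 = 17.2 MHz, folds to fs − 31.8 MHz = 2.6 MHz.
41.8 MHz mod fs = 7.4 MHz.
7.4 MHz ≤ fs/2 = 17.2 MHz, appears at 7.4 MHz.
89.2 MHz mod fs = 20.4 MHz.
20.4 MHz > fs/2 = 17.2 MHz, folds to fs − 20.4 MHz = 14 MHz.
2.6 MHz ≤ fs/2 = 17.2 MHz, passes unchanged.
Distinct values: {2.6 MHz, 7.4 MHz, 14 MHz} → 3.

3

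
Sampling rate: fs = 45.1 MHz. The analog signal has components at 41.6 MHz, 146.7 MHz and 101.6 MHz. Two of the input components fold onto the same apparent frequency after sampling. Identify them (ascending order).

101.6 MHz, 146.7 MHz

fs/2 = 22.55 MHz.
41.6 MHz > fs/2 = 22.55 MHz, folds to fs − 41.6 MHz = 3.5 MHz.
146.7 MHz mod fs = 11.4 MHz.
11.4 MHz ≤ fs/2 = 22.55 MHz, appears at 11.4 MHz.
101.6 MHz mod fs = 11.4 MHz.
11.4 MHz ≤ fs/2 = 22.55 MHz, appears at 11.4 MHz.
101.6 MHz and 146.7 MHz both map to 11.4 MHz.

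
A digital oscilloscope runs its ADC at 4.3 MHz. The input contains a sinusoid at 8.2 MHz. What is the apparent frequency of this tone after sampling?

0.4 MHz

8.2 MHz mod fs = 3.9 MHz.
3.9 MHz > fs/2 = 2.15 MHz, folds to fs − 3.9 MHz = 0.4 MHz.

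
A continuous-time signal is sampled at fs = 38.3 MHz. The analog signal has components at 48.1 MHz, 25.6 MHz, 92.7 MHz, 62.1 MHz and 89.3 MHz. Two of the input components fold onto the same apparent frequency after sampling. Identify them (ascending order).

fs/2 = 19.15 MHz.
48.1 MHz mod fs = 9.8 MHz.
9.8 MHz ≤ fs/2 = 19.15 MHz, appears at 9.8 MHz.
25.6 MHz > fs/2 = 19.15 MHz, folds to fs − 25.6 MHz = 12.7 MHz.
92.7 MHz mod fs = 16.1 MHz.
16.1 MHz ≤ fs/2 = 19.15 MHz, appears at 16.1 MHz.
62.1 MHz mod fs = 23.8 MHz.
23.8 MHz > fs/2 = 19.15 MHz, folds to fs − 23.8 MHz = 14.5 MHz.
89.3 MHz mod fs = 12.7 MHz.
12.7 MHz ≤ fs/2 = 19.15 MHz, appears at 12.7 MHz.
25.6 MHz and 89.3 MHz both map to 12.7 MHz.

25.6 MHz, 89.3 MHz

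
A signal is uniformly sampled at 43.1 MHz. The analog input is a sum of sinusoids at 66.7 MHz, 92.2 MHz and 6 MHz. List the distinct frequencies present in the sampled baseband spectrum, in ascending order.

6 MHz, 19.5 MHz

fs/2 = 21.55 MHz.
66.7 MHz mod fs = 23.6 MHz.
23.6 MHz > fs/2 = 21.55 MHz, folds to fs − 23.6 MHz = 19.5 MHz.
92.2 MHz mod fs = 6 MHz.
6 MHz ≤ fs/2 = 21.55 MHz, appears at 6 MHz.
6 MHz ≤ fs/2 = 21.55 MHz, passes unchanged.
Distinct values: {6 MHz, 19.5 MHz}.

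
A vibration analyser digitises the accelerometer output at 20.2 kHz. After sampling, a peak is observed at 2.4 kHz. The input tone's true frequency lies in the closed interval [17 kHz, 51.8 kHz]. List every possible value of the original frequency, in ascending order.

Frequencies that alias to 2.4 kHz are k·fs ± 2.4 kHz for integer k ≥ 0.
k=0: 2.4 kHz.
k=1: 17.8 kHz, 22.6 kHz.
k=2: 38 kHz, 42.8 kHz.
k=3: 58.2 kHz, 63 kHz.
Within [17 kHz, 51.8 kHz]: 17.8 kHz, 22.6 kHz, 38 kHz, 42.8 kHz.

17.8 kHz, 22.6 kHz, 38 kHz, 42.8 kHz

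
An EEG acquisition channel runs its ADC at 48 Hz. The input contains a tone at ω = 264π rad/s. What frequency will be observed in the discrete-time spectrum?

12 Hz

ω = 264π rad/s → f = ω/(2π) = 132 Hz.
132 Hz mod fs = 36 Hz.
36 Hz > fs/2 = 24 Hz, folds to fs − 36 Hz = 12 Hz.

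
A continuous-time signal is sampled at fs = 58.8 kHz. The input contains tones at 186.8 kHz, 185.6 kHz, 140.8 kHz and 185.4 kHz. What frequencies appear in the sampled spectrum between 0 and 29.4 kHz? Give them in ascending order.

9 kHz, 9.2 kHz, 10.4 kHz, 23.2 kHz

fs/2 = 29.4 kHz.
186.8 kHz mod fs = 10.4 kHz.
10.4 kHz ≤ fs/2 = 29.4 kHz, appears at 10.4 kHz.
185.6 kHz mod fs = 9.2 kHz.
9.2 kHz ≤ fs/2 = 29.4 kHz, appears at 9.2 kHz.
140.8 kHz mod fs = 23.2 kHz.
23.2 kHz ≤ fs/2 = 29.4 kHz, appears at 23.2 kHz.
185.4 kHz mod fs = 9 kHz.
9 kHz ≤ fs/2 = 29.4 kHz, appears at 9 kHz.
Distinct values: {9 kHz, 9.2 kHz, 10.4 kHz, 23.2 kHz}.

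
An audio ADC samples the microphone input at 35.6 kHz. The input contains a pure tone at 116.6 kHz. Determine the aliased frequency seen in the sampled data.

116.6 kHz mod fs = 9.8 kHz.
9.8 kHz ≤ fs/2 = 17.8 kHz, appears at 9.8 kHz.

9.8 kHz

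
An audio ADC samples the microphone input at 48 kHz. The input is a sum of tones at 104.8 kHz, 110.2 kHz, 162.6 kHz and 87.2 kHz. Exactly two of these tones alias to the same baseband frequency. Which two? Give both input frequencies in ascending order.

87.2 kHz, 104.8 kHz

fs/2 = 24 kHz.
104.8 kHz mod fs = 8.8 kHz.
8.8 kHz ≤ fs/2 = 24 kHz, appears at 8.8 kHz.
110.2 kHz mod fs = 14.2 kHz.
14.2 kHz ≤ fs/2 = 24 kHz, appears at 14.2 kHz.
162.6 kHz mod fs = 18.6 kHz.
18.6 kHz ≤ fs/2 = 24 kHz, appears at 18.6 kHz.
87.2 kHz mod fs = 39.2 kHz.
39.2 kHz > fs/2 = 24 kHz, folds to fs − 39.2 kHz = 8.8 kHz.
87.2 kHz and 104.8 kHz both map to 8.8 kHz.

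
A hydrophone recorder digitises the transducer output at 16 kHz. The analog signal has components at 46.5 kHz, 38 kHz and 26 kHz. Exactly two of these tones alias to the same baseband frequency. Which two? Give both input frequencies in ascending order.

26 kHz, 38 kHz

fs/2 = 8 kHz.
46.5 kHz mod fs = 14.5 kHz.
14.5 kHz > fs/2 = 8 kHz, folds to fs − 14.5 kHz = 1.5 kHz.
38 kHz mod fs = 6 kHz.
6 kHz ≤ fs/2 = 8 kHz, appears at 6 kHz.
26 kHz mod fs = 10 kHz.
10 kHz > fs/2 = 8 kHz, folds to fs − 10 kHz = 6 kHz.
26 kHz and 38 kHz both map to 6 kHz.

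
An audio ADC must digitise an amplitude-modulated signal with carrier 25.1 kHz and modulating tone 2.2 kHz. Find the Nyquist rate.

54.6 kHz

AM sidebands sit at fc ± fm = 22.9 kHz and 27.3 kHz.
Highest-frequency component: 27.3 kHz.
Nyquist rate = 2 × 27.3 kHz = 54.6 kHz.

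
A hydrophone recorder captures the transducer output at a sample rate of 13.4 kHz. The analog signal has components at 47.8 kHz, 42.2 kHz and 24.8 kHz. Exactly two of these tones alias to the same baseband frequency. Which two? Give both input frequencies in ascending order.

24.8 kHz, 42.2 kHz

fs/2 = 6.7 kHz.
47.8 kHz mod fs = 7.6 kHz.
7.6 kHz > fs/2 = 6.7 kHz, folds to fs − 7.6 kHz = 5.8 kHz.
42.2 kHz mod fs = 2 kHz.
2 kHz ≤ fs/2 = 6.7 kHz, appears at 2 kHz.
24.8 kHz mod fs = 11.4 kHz.
11.4 kHz > fs/2 = 6.7 kHz, folds to fs − 11.4 kHz = 2 kHz.
24.8 kHz and 42.2 kHz both map to 2 kHz.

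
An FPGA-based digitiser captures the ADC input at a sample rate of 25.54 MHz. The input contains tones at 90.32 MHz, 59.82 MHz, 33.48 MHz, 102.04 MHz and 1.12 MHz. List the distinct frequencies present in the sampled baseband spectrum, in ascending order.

fs/2 = 12.77 MHz.
90.32 MHz mod fs = 13.7 MHz.
13.7 MHz > fs/2 = 12.77 MHz, folds to fs − 13.7 MHz = 11.84 MHz.
59.82 MHz mod fs = 8.74 MHz.
8.74 MHz ≤ fs/2 = 12.77 MHz, appears at 8.74 MHz.
33.48 MHz mod fs = 7.94 MHz.
7.94 MHz ≤ fs/2 = 12.77 MHz, appears at 7.94 MHz.
102.04 MHz mod fs = 25.42 MHz.
25.42 MHz > fs/2 = 12.77 MHz, folds to fs − 25.42 MHz = 0.12 MHz.
1.12 MHz ≤ fs/2 = 12.77 MHz, passes unchanged.
Distinct values: {0.12 MHz, 1.12 MHz, 7.94 MHz, 8.74 MHz, 11.84 MHz}.

0.12 MHz, 1.12 MHz, 7.94 MHz, 8.74 MHz, 11.84 MHz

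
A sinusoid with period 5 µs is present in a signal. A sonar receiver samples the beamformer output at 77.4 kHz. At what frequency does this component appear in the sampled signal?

T = 5 µs → f = 1/T = 200 kHz.
200 kHz mod fs = 45.2 kHz.
45.2 kHz > fs/2 = 38.7 kHz, folds to fs − 45.2 kHz = 32.2 kHz.

32.2 kHz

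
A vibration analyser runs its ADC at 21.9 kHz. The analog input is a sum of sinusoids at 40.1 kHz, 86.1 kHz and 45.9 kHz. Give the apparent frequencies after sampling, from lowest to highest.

1.5 kHz, 2.1 kHz, 3.7 kHz

fs/2 = 10.95 kHz.
40.1 kHz mod fs = 18.2 kHz.
18.2 kHz > fs/2 = 10.95 kHz, folds to fs − 18.2 kHz = 3.7 kHz.
86.1 kHz mod fs = 20.4 kHz.
20.4 kHz > fs/2 = 10.95 kHz, folds to fs − 20.4 kHz = 1.5 kHz.
45.9 kHz mod fs = 2.1 kHz.
2.1 kHz ≤ fs/2 = 10.95 kHz, appears at 2.1 kHz.
Distinct values: {1.5 kHz, 2.1 kHz, 3.7 kHz}.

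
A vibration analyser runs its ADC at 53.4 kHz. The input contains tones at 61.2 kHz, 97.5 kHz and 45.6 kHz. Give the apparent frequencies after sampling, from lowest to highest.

fs/2 = 26.7 kHz.
61.2 kHz mod fs = 7.8 kHz.
7.8 kHz ≤ fs/2 = 26.7 kHz, appears at 7.8 kHz.
97.5 kHz mod fs = 44.1 kHz.
44.1 kHz > fs/2 = 26.7 kHz, folds to fs − 44.1 kHz = 9.3 kHz.
45.6 kHz > fs/2 = 26.7 kHz, folds to fs − 45.6 kHz = 7.8 kHz.
Distinct values: {7.8 kHz, 9.3 kHz}.

7.8 kHz, 9.3 kHz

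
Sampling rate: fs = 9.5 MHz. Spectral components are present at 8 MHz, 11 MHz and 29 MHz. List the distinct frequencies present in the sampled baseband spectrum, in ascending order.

0.5 MHz, 1.5 MHz

fs/2 = 4.75 MHz.
8 MHz > fs/2 = 4.75 MHz, folds to fs − 8 MHz = 1.5 MHz.
11 MHz mod fs = 1.5 MHz.
1.5 MHz ≤ fs/2 = 4.75 MHz, appears at 1.5 MHz.
29 MHz mod fs = 0.5 MHz.
0.5 MHz ≤ fs/2 = 4.75 MHz, appears at 0.5 MHz.
Distinct values: {0.5 MHz, 1.5 MHz}.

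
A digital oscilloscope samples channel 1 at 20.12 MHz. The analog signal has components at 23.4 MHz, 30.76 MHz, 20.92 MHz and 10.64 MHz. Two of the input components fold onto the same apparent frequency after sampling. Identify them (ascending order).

fs/2 = 10.06 MHz.
23.4 MHz mod fs = 3.28 MHz.
3.28 MHz ≤ fs/2 = 10.06 MHz, appears at 3.28 MHz.
30.76 MHz mod fs = 10.64 MHz.
10.64 MHz > fs/2 = 10.06 MHz, folds to fs − 10.64 MHz = 9.48 MHz.
20.92 MHz mod fs = 0.8 MHz.
0.8 MHz ≤ fs/2 = 10.06 MHz, appears at 0.8 MHz.
10.64 MHz > fs/2 = 10.06 MHz, folds to fs − 10.64 MHz = 9.48 MHz.
10.64 MHz and 30.76 MHz both map to 9.48 MHz.

10.64 MHz, 30.76 MHz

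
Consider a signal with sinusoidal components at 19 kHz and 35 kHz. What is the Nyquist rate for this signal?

Highest-frequency component: 35 kHz.
Nyquist rate = 2 × 35 kHz = 70 kHz.

70 kHz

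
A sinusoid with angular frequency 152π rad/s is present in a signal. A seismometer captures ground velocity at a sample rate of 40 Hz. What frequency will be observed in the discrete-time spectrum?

ω = 152π rad/s → f = ω/(2π) = 76 Hz.
76 Hz mod fs = 36 Hz.
36 Hz > fs/2 = 20 Hz, folds to fs − 36 Hz = 4 Hz.

4 Hz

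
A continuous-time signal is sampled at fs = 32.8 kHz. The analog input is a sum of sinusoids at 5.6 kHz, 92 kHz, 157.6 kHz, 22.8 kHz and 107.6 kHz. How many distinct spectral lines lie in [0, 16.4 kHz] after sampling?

fs/2 = 16.4 kHz.
5.6 kHz ≤ fs/2 = 16.4 kHz, passes unchanged.
92 kHz mod fs = 26.4 kHz.
26.4 kHz > fs/2 = 16.4 kHz, folds to fs − 26.4 kHz = 6.4 kHz.
157.6 kHz mod fs = 26.4 kHz.
26.4 kHz > fs/2 = 16.4 kHz, folds to fs − 26.4 kHz = 6.4 kHz.
22.8 kHz > fs/2 = 16.4 kHz, folds to fs − 22.8 kHz = 10 kHz.
107.6 kHz mod fs = 9.2 kHz.
9.2 kHz ≤ fs/2 = 16.4 kHz, appears at 9.2 kHz.
Distinct values: {5.6 kHz, 6.4 kHz, 9.2 kHz, 10 kHz} → 4.

4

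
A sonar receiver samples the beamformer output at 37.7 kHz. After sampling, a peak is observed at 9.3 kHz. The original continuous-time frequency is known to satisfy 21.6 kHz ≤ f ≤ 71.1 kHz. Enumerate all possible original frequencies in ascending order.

Frequencies that alias to 9.3 kHz are k·fs ± 9.3 kHz for integer k ≥ 0.
k=0: 9.3 kHz.
k=1: 28.4 kHz, 47 kHz.
k=2: 66.1 kHz, 84.7 kHz.
k=3: 103.8 kHz, 122.4 kHz.
Within [21.6 kHz, 71.1 kHz]: 28.4 kHz, 47 kHz, 66.1 kHz.

28.4 kHz, 47 kHz, 66.1 kHz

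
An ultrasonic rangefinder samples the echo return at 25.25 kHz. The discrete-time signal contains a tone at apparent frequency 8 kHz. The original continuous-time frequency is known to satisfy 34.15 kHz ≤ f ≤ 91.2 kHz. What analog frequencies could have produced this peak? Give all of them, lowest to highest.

42.5 kHz, 58.5 kHz, 67.75 kHz, 83.75 kHz

Frequencies that alias to 8 kHz are k·fs ± 8 kHz for integer k ≥ 0.
k=0: 8 kHz.
k=1: 17.25 kHz, 33.25 kHz.
k=2: 42.5 kHz, 58.5 kHz.
k=3: 67.75 kHz, 83.75 kHz.
k=4: 93 kHz, 109 kHz.
Within [34.15 kHz, 91.2 kHz]: 42.5 kHz, 58.5 kHz, 67.75 kHz, 83.75 kHz.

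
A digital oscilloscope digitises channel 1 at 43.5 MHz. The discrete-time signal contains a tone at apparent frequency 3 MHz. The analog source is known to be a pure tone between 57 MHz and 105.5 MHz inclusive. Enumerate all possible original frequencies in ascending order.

Frequencies that alias to 3 MHz are k·fs ± 3 MHz for integer k ≥ 0.
k=0: 3 MHz.
k=1: 40.5 MHz, 46.5 MHz.
k=2: 84 MHz, 90 MHz.
k=3: 127.5 MHz, 133.5 MHz.
Within [57 MHz, 105.5 MHz]: 84 MHz, 90 MHz.

84 MHz, 90 MHz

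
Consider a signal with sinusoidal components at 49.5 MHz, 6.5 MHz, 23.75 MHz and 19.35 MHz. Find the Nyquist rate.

99 MHz

Highest-frequency component: 49.5 MHz.
Nyquist rate = 2 × 49.5 MHz = 99 MHz.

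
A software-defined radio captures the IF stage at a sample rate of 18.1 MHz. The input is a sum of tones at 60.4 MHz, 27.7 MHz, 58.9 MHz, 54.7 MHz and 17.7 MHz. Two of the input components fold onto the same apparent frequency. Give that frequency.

fs/2 = 9.05 MHz.
60.4 MHz mod fs = 6.1 MHz.
6.1 MHz ≤ fs/2 = 9.05 MHz, appears at 6.1 MHz.
27.7 MHz mod fs = 9.6 MHz.
9.6 MHz > fs/2 = 9.05 MHz, folds to fs − 9.6 MHz = 8.5 MHz.
58.9 MHz mod fs = 4.6 MHz.
4.6 MHz ≤ fs/2 = 9.05 MHz, appears at 4.6 MHz.
54.7 MHz mod fs = 0.4 MHz.
0.4 MHz ≤ fs/2 = 9.05 MHz, appears at 0.4 MHz.
17.7 MHz > fs/2 = 9.05 MHz, folds to fs − 17.7 MHz = 0.4 MHz.
17.7 MHz and 54.7 MHz both map to 0.4 MHz.

0.4 MHz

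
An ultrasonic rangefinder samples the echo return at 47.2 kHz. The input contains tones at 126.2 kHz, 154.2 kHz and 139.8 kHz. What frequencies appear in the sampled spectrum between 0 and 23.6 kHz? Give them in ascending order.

fs/2 = 23.6 kHz.
126.2 kHz mod fs = 31.8 kHz.
31.8 kHz > fs/2 = 23.6 kHz, folds to fs − 31.8 kHz = 15.4 kHz.
154.2 kHz mod fs = 12.6 kHz.
12.6 kHz ≤ fs/2 = 23.6 kHz, appears at 12.6 kHz.
139.8 kHz mod fs = 45.4 kHz.
45.4 kHz > fs/2 = 23.6 kHz, folds to fs − 45.4 kHz = 1.8 kHz.
Distinct values: {1.8 kHz, 12.6 kHz, 15.4 kHz}.

1.8 kHz, 12.6 kHz, 15.4 kHz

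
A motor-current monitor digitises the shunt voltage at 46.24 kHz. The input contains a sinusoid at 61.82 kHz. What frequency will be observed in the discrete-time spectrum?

61.82 kHz mod fs = 15.58 kHz.
15.58 kHz ≤ fs/2 = 23.12 kHz, appears at 15.58 kHz.

15.58 kHz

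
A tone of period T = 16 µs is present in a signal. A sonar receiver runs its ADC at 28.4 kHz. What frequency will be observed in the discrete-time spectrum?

5.7 kHz

T = 16 µs → f = 1/T = 62.5 kHz.
62.5 kHz mod fs = 5.7 kHz.
5.7 kHz ≤ fs/2 = 14.2 kHz, appears at 5.7 kHz.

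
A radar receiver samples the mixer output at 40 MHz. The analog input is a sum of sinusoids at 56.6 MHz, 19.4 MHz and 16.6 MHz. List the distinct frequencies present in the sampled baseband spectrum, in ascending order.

16.6 MHz, 19.4 MHz

fs/2 = 20 MHz.
56.6 MHz mod fs = 16.6 MHz.
16.6 MHz ≤ fs/2 = 20 MHz, appears at 16.6 MHz.
19.4 MHz ≤ fs/2 = 20 MHz, passes unchanged.
16.6 MHz ≤ fs/2 = 20 MHz, passes unchanged.
Distinct values: {16.6 MHz, 19.4 MHz}.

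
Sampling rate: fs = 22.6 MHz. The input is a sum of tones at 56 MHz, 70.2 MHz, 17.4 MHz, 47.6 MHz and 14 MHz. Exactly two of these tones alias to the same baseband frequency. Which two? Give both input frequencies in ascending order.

fs/2 = 11.3 MHz.
56 MHz mod fs = 10.8 MHz.
10.8 MHz ≤ fs/2 = 11.3 MHz, appears at 10.8 MHz.
70.2 MHz mod fs = 2.4 MHz.
2.4 MHz ≤ fs/2 = 11.3 MHz, appears at 2.4 MHz.
17.4 MHz > fs/2 = 11.3 MHz, folds to fs − 17.4 MHz = 5.2 MHz.
47.6 MHz mod fs = 2.4 MHz.
2.4 MHz ≤ fs/2 = 11.3 MHz, appears at 2.4 MHz.
14 MHz > fs/2 = 11.3 MHz, folds to fs − 14 MHz = 8.6 MHz.
47.6 MHz and 70.2 MHz both map to 2.4 MHz.

47.6 MHz, 70.2 MHz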